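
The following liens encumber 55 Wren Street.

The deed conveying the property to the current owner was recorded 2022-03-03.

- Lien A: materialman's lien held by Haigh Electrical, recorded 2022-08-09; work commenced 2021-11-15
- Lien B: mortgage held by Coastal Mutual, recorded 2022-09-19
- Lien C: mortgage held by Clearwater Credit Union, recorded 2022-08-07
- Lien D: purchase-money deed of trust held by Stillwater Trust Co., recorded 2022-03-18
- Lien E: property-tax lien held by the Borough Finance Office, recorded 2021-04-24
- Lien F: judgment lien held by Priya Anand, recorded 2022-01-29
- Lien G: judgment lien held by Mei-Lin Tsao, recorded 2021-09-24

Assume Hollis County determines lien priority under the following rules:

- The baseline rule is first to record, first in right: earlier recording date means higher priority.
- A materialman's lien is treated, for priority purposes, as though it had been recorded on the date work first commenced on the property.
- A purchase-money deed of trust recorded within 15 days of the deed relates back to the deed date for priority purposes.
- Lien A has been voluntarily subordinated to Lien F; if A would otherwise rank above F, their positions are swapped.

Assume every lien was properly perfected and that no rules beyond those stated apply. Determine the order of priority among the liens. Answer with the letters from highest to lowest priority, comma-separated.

Adjusting effective dates: A is treated as recorded 2021-11-15, the work-commencement date; D was recorded within the 15-day window, so its effective date is the deed date 2022-03-03.
By effective date: E (2021-04-24), G (2021-09-24), A (2021-11-15), F (2022-01-29), D (2022-03-03), C (2022-08-07), B (2022-09-19).
A would otherwise be senior to F, so under the subordination agreement A and F exchange positions.

E, G, F, A, D, C, B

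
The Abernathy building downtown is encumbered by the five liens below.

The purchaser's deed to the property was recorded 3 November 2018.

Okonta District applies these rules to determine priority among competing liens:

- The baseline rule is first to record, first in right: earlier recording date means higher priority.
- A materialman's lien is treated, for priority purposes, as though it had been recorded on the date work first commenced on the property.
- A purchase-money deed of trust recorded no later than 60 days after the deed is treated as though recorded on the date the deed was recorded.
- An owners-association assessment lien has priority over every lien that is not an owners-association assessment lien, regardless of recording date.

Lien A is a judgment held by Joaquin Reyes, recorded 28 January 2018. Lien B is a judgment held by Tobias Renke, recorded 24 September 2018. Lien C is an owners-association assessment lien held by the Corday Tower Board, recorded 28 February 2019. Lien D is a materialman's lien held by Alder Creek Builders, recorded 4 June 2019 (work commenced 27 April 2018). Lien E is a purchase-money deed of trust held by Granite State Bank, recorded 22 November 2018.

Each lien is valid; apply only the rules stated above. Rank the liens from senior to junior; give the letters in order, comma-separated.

First, effective dates: D relates back to 27 April 2018 (work commenced); E relates back to the deed date 3 November 2018.
As an owners-association assessment lien, C is senior to every other lien.
Among the remaining liens, by effective date: A (28 January 2018), D (27 April 2018), B (24 September 2018), E (3 November 2018).

C, A, D, B, E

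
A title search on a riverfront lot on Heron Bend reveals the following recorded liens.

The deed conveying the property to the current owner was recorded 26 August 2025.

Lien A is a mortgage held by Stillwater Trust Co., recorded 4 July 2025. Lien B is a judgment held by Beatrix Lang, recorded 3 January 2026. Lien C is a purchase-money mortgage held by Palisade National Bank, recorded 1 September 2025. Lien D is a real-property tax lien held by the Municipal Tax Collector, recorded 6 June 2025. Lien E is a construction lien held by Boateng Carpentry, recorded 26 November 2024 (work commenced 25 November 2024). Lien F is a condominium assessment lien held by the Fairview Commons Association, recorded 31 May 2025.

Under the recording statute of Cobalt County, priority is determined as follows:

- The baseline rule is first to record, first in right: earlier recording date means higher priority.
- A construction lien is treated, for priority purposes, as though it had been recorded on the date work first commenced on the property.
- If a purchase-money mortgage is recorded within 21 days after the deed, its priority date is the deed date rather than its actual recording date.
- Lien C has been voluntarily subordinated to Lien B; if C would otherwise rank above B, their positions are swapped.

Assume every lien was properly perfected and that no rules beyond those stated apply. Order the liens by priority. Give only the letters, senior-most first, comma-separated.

Effective dates: C was recorded within the 21-day window, so its effective date is the deed date 26 August 2025; E's effective date is 25 November 2024, when work began.
By effective date: E (25 November 2024), F (31 May 2025), D (6 June 2025), A (4 July 2025), C (26 August 2025), B (3 January 2026).
Because C would otherwise rank above B, the subordination swaps them.

E, F, D, A, B, C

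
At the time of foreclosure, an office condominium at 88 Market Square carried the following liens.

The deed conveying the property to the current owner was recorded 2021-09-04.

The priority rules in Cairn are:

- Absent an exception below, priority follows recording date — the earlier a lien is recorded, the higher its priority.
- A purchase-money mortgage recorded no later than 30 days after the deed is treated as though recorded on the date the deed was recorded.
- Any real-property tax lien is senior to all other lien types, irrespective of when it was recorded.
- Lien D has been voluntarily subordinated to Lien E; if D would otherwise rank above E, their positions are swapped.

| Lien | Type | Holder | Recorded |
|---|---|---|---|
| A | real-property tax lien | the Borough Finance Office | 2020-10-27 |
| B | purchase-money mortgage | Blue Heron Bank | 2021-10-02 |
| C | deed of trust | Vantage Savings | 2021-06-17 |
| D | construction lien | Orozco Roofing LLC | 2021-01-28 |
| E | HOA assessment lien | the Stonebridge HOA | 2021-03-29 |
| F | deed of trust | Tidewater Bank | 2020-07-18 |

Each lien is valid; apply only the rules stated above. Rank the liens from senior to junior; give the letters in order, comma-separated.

Effective dates after the stated exceptions: B relates back to the deed date 2021-09-04.
A, as a real-property tax lien, has superpriority and ranks first.
The other liens, earliest effective date first: F (2020-07-18), D (2021-01-28), E (2021-03-29), C (2021-06-17), B (2021-09-04).
The subordination applies — D was senior to E — so D and E swap.

A, F, E, D, C, B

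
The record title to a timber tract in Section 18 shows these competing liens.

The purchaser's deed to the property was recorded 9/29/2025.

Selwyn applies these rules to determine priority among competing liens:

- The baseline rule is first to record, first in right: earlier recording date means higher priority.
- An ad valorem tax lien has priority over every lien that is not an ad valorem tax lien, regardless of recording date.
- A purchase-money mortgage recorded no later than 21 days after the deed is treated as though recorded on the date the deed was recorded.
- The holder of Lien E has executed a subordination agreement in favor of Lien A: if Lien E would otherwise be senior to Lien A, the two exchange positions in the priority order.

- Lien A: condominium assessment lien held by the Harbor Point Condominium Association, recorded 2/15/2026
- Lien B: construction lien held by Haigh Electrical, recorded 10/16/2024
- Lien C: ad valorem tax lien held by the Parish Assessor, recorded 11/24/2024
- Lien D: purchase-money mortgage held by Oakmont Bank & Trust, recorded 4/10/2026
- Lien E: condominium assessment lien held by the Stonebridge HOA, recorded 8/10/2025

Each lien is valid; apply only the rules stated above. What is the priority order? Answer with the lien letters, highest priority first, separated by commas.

Adjusting effective dates: D missed the 21-day window (193 days after the deed), so its recording date stands.
C is an ad valorem tax lien, so it outranks all other liens regardless of date.
Remaining liens by effective date: B (10/16/2024), E (8/10/2025), A (2/15/2026), D (4/10/2026).
E is senior to A before the subordination, so the two trade places.

C, B, A, E, D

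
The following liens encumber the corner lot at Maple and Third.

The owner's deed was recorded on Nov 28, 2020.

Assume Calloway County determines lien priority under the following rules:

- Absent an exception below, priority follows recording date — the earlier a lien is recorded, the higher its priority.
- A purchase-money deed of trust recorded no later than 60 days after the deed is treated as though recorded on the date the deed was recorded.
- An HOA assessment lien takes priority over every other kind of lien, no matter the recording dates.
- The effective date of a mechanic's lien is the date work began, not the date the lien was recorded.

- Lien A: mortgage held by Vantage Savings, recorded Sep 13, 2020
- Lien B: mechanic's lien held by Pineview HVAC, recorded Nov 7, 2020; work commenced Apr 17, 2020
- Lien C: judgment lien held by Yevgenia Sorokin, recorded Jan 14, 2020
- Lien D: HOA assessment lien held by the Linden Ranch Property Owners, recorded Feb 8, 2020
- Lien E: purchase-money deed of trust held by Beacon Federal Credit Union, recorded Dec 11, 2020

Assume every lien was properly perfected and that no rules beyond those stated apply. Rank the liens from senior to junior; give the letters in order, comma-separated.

Effective dates: B is treated as recorded Apr 17, 2020, the work-commencement date; E's effective date is the deed date, Nov 28, 2020.
D is an HOA assessment lien, so it outranks all other liens regardless of date.
Among the remaining liens, by effective date: C (Jan 14, 2020), B (Apr 17, 2020), A (Sep 13, 2020), E (Nov 28, 2020).

D, C, B, A, E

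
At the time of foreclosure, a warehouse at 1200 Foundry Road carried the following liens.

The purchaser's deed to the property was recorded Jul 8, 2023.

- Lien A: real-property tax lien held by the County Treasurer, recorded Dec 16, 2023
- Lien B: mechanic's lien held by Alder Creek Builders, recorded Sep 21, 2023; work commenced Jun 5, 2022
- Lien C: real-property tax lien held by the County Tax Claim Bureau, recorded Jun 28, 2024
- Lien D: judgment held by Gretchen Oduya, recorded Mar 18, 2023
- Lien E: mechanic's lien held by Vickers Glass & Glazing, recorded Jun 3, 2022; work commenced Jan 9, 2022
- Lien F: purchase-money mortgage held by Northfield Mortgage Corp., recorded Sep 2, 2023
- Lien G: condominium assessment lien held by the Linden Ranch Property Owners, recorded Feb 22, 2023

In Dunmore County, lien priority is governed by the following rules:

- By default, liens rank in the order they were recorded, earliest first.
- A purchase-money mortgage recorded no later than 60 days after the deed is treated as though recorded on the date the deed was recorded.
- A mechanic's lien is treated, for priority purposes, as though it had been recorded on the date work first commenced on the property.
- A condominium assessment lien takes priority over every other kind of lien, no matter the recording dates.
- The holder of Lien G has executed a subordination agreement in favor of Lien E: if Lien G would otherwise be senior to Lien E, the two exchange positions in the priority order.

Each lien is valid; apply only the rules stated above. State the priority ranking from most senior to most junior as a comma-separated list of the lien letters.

E, G, B, D, F, A, C

First, effective dates: B's effective date is Jun 5, 2022, when work began; E relates back to Jan 9, 2022 (work commenced); F relates back to the deed date Jul 8, 2023.
G is a condominium assessment lien, so it outranks all other liens regardless of date.
The other liens, earliest effective date first: E (Jan 9, 2022), B (Jun 5, 2022), D (Mar 18, 2023), F (Jul 8, 2023), A (Dec 16, 2023), C (Jun 28, 2024).
The subordination applies — G was senior to E — so G and E swap.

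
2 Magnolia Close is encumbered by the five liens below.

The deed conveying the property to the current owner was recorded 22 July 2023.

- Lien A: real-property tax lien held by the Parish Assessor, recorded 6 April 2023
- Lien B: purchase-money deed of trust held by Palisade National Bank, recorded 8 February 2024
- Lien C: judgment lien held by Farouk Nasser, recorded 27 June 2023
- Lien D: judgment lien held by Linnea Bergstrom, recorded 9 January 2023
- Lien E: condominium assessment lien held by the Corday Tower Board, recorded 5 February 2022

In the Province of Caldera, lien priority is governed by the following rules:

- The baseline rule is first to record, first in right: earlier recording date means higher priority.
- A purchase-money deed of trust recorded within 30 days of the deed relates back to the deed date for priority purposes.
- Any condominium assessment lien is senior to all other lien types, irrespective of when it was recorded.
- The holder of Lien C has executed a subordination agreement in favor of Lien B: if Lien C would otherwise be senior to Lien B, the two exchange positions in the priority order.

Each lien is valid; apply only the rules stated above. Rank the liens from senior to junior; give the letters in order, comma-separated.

Effective dates after the stated exceptions: B was recorded 201 days after the deed, outside the 30-day window, so it keeps its recording date.
E is a condominium assessment lien and takes priority over every other lien.
The other liens, earliest effective date first: D (9 January 2023), A (6 April 2023), C (27 June 2023), B (8 February 2024).
Because C would otherwise rank above B, the subordination swaps them.

E, D, A, B, C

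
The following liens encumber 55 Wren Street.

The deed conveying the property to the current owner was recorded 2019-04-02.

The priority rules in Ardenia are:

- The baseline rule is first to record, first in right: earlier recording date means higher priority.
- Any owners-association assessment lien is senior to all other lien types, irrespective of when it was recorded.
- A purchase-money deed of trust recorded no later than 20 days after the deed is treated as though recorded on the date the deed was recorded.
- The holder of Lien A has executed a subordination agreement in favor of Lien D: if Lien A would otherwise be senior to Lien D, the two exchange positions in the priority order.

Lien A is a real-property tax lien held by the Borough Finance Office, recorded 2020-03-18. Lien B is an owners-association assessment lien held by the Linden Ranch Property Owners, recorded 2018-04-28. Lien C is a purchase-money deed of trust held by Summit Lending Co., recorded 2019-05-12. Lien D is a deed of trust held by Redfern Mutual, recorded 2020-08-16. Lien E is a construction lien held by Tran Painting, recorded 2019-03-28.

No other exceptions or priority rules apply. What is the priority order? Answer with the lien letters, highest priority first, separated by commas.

B, E, C, D, A

Adjusting effective dates: C was recorded 40 days after the deed — beyond 20 days — so no relation-back applies.
As an owners-association assessment lien, B is senior to every other lien.
Ordering the rest by effective date: E (2019-03-28), C (2019-05-12), A (2020-03-18), D (2020-08-16).
A is senior to D before the subordination, so the two trade places.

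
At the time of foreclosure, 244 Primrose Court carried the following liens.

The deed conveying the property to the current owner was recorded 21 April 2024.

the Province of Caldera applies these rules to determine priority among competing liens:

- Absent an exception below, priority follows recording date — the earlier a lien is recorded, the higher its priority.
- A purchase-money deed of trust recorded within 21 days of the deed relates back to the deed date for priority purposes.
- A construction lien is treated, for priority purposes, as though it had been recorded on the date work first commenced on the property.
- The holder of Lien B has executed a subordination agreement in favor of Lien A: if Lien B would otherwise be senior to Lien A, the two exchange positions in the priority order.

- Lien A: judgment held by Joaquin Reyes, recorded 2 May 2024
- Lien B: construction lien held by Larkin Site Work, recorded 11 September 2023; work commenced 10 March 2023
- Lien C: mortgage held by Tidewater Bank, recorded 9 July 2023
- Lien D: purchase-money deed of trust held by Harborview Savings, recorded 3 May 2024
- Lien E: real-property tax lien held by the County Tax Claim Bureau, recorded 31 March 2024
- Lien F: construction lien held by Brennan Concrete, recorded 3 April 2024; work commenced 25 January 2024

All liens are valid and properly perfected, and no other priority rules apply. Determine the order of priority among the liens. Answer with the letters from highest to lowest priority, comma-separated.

Adjusting effective dates: B is treated as recorded 10 March 2023, the work-commencement date; D's effective date is the deed date, 21 April 2024; F's effective date is 25 January 2024, when work began.
Ordering by effective date: B (10 March 2023), C (9 July 2023), F (25 January 2024), E (31 March 2024), D (21 April 2024), A (2 May 2024).
The subordination applies — B was senior to A — so B and A swap.

A, C, F, E, D, B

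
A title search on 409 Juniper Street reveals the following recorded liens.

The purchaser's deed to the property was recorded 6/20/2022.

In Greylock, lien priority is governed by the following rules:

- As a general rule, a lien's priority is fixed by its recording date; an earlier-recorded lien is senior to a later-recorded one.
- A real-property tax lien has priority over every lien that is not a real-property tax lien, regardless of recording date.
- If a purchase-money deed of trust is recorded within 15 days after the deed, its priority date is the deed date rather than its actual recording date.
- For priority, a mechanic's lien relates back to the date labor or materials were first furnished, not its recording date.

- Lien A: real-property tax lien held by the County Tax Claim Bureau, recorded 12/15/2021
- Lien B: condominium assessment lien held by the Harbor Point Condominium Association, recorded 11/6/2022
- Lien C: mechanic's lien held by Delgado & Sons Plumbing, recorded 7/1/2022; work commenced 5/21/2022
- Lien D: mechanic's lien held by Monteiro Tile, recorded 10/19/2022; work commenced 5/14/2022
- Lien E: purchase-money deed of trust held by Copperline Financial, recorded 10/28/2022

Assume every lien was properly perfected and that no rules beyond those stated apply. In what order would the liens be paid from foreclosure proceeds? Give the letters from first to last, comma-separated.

Adjusting effective dates: C relates back to 5/21/2022 (work commenced); D relates back to 5/14/2022 (work commenced); E was recorded 130 days after the deed — beyond 15 days — so no relation-back applies.
A, as a real-property tax lien, has superpriority and ranks first.
The other liens, earliest effective date first: D (5/14/2022), C (5/21/2022), E (10/28/2022), B (11/6/2022).

A, D, C, E, B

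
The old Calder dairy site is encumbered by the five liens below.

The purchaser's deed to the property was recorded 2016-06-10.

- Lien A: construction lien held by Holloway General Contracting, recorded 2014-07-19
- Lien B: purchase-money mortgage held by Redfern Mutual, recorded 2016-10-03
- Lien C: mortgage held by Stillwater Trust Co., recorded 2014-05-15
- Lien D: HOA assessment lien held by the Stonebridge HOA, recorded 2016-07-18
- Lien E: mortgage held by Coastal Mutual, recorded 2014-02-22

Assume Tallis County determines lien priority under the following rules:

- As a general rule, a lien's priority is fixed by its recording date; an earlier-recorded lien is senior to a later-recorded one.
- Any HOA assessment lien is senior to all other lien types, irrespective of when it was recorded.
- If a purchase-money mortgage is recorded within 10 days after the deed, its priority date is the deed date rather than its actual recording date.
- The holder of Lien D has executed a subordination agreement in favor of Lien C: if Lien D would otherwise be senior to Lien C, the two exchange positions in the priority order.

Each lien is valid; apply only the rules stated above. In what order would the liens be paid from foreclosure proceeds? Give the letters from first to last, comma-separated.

C, E, D, A, B

Effective dates: B was recorded 115 days after the deed — beyond 10 days — so no relation-back applies.
D, as an HOA assessment lien, has superpriority and ranks first.
Remaining liens by effective date: E (2014-02-22), C (2014-05-15), A (2014-07-19), B (2016-10-03).
The subordination applies — D was senior to C — so D and C swap.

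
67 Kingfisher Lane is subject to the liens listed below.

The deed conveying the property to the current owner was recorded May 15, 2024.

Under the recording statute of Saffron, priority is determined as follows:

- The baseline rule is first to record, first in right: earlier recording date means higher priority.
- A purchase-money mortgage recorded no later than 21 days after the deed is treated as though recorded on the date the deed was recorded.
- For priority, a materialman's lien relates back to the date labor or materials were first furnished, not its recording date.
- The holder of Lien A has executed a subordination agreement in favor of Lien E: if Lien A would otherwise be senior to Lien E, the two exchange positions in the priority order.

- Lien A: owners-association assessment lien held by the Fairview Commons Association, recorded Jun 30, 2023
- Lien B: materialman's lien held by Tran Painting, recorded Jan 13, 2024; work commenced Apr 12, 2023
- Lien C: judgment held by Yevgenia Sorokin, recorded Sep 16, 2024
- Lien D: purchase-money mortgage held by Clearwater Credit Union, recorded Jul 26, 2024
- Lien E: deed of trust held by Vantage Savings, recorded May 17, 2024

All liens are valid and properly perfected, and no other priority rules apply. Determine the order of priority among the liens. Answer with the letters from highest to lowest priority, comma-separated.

B, E, A, D, C

Effective dates: B's effective date is Apr 12, 2023, when work began; D was recorded 72 days after the deed, outside the 21-day window, so it keeps its recording date.
By effective date: B (Apr 12, 2023), A (Jun 30, 2023), E (May 17, 2024), D (Jul 26, 2024), C (Sep 16, 2024).
The subordination applies — A was senior to E — so A and E swap.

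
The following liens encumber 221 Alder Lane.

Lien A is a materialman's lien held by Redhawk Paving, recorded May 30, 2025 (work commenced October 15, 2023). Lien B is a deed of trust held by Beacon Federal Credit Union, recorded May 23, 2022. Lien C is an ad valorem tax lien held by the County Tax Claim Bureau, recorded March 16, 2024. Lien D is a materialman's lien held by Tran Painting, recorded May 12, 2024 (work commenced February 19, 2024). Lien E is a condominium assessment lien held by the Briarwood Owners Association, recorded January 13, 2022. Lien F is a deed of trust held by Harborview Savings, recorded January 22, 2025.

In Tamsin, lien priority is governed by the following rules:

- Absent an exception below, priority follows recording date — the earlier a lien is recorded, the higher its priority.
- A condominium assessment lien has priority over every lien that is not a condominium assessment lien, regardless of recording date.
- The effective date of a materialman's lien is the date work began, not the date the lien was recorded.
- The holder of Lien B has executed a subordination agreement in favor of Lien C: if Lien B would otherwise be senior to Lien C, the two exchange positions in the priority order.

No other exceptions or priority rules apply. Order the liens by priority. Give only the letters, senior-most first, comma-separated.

Effective dates: A relates back to October 15, 2023 (work commenced); D's effective date is February 19, 2024, when work began.
E, as a condominium assessment lien, has superpriority and ranks first.
Ordering the rest by effective date: B (May 23, 2022), A (October 15, 2023), D (February 19, 2024), C (March 16, 2024), F (January 22, 2025).
B is senior to C before the subordination, so the two trade places.

E, C, A, D, B, F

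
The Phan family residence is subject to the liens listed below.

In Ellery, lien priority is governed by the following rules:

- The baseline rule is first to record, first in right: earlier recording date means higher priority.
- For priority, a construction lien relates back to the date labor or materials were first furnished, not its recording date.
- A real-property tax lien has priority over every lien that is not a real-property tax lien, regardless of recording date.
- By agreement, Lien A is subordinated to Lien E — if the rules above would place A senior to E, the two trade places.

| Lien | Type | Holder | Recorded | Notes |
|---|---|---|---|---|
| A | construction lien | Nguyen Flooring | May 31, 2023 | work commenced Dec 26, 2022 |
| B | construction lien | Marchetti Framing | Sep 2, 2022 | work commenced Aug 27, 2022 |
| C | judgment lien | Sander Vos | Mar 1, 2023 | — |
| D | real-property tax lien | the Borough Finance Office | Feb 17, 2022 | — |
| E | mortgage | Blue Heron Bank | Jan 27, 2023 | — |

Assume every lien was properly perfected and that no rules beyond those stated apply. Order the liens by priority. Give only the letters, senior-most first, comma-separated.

D, B, E, A, C

Effective dates after the stated exceptions: A's effective date is Dec 26, 2022, when work began; B relates back to Aug 27, 2022 (work commenced).
D, as a real-property tax lien, has superpriority and ranks first.
The other liens, earliest effective date first: B (Aug 27, 2022), A (Dec 26, 2022), E (Jan 27, 2023), C (Mar 1, 2023).
A is senior to E before the subordination, so the two trade places.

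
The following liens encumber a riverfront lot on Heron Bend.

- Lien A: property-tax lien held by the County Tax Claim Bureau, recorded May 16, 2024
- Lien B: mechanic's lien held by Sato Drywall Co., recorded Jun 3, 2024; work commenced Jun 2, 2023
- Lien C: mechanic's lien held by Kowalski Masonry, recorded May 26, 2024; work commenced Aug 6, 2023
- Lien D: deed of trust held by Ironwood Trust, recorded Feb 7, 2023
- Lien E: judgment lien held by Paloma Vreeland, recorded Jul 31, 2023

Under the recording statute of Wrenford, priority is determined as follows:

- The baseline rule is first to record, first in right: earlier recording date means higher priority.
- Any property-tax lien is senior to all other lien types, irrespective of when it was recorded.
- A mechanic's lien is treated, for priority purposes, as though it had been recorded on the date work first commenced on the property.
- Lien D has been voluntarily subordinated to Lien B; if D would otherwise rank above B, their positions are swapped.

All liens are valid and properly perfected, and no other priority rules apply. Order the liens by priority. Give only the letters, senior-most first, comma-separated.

A, B, D, E, C

Adjusting effective dates: B relates back to Jun 2, 2023 (work commenced); C relates back to Aug 6, 2023 (work commenced).
A is a property-tax lien and takes priority over every other lien.
Ordering the rest by effective date: D (Feb 7, 2023), B (Jun 2, 2023), E (Jul 31, 2023), C (Aug 6, 2023).
D is senior to B before the subordination, so the two trade places.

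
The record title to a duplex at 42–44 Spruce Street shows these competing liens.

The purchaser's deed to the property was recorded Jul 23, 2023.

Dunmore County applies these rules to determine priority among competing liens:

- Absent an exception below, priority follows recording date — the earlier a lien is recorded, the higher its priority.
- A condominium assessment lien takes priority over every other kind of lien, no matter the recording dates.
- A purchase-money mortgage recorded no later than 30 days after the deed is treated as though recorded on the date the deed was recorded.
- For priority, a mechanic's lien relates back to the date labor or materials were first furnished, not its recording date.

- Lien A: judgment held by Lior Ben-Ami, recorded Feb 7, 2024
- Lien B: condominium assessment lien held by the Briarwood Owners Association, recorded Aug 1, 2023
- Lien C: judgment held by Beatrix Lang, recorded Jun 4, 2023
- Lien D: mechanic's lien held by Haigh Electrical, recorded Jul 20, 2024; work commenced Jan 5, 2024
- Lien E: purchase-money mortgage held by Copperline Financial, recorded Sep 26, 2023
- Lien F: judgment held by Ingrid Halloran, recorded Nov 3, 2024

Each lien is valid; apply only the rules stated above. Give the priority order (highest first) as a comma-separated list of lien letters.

First, effective dates: D relates back to Jan 5, 2024 (work commenced); E missed the 30-day window (65 days after the deed), so its recording date stands.
B, as a condominium assessment lien, has superpriority and ranks first.
The other liens, earliest effective date first: C (Jun 4, 2023), E (Sep 26, 2023), D (Jan 5, 2024), A (Feb 7, 2024), F (Nov 3, 2024).

B, C, E, D, A, F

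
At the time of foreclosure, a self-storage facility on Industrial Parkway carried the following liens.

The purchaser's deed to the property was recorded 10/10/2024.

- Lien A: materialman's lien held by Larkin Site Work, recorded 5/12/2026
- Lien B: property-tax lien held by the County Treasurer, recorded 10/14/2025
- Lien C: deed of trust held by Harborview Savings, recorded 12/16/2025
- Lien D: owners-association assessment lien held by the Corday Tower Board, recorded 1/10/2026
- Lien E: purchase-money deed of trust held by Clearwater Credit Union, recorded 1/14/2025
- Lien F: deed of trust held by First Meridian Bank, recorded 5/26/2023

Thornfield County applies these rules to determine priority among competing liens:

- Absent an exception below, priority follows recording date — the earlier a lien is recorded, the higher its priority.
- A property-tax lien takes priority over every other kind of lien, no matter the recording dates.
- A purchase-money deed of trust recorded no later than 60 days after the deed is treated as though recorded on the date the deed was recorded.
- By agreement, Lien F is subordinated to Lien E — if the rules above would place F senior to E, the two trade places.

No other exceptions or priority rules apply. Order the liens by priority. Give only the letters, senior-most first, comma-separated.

Effective dates: E was recorded 96 days after the deed — beyond 60 days — so no relation-back applies.
As a property-tax lien, B is senior to every other lien.
Remaining liens by effective date: F (5/26/2023), E (1/14/2025), C (12/16/2025), D (1/10/2026), A (5/12/2026).
Because F would otherwise rank above E, the subordination swaps them.

B, E, F, C, D, A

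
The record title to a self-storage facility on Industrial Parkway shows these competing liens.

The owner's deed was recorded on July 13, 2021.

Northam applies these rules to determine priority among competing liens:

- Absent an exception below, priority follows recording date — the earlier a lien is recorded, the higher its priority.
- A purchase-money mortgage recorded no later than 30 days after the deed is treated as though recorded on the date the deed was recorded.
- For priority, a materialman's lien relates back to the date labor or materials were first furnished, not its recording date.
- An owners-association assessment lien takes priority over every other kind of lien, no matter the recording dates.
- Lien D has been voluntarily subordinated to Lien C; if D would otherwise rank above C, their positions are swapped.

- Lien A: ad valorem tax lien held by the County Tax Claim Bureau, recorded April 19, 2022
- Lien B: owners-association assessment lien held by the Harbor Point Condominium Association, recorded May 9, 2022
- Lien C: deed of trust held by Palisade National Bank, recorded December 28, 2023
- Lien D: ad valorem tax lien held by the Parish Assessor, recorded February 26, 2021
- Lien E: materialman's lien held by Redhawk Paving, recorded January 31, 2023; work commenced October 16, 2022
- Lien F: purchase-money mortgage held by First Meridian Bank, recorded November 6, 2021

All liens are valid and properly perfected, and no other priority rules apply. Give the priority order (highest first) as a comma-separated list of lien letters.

Effective dates: E is treated as recorded October 16, 2022, the work-commencement date; F missed the 30-day window (116 days after the deed), so its recording date stands.
B is an owners-association assessment lien, so it outranks all other liens regardless of date.
Remaining liens by effective date: D (February 26, 2021), F (November 6, 2021), A (April 19, 2022), E (October 16, 2022), C (December 28, 2023).
The subordination applies — D was senior to C — so D and C swap.

B, C, F, A, E, D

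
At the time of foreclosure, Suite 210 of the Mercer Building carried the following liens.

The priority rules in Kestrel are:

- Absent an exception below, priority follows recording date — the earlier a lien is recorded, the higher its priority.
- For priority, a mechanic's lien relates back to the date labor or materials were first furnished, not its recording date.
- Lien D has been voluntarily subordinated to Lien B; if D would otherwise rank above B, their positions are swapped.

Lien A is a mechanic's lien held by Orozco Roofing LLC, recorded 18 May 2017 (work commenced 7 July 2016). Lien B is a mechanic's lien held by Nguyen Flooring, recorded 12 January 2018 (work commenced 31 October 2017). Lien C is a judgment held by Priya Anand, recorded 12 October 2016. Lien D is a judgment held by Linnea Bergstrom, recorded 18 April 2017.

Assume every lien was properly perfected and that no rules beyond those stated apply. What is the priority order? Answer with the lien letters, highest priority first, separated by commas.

A, C, B, D

Effective dates after the stated exceptions: A relates back to 7 July 2016 (work commenced); B's effective date is 31 October 2017, when work began.
By effective date: A (7 July 2016), C (12 October 2016), D (18 April 2017), B (31 October 2017).
The subordination applies — D was senior to B — so D and B swap.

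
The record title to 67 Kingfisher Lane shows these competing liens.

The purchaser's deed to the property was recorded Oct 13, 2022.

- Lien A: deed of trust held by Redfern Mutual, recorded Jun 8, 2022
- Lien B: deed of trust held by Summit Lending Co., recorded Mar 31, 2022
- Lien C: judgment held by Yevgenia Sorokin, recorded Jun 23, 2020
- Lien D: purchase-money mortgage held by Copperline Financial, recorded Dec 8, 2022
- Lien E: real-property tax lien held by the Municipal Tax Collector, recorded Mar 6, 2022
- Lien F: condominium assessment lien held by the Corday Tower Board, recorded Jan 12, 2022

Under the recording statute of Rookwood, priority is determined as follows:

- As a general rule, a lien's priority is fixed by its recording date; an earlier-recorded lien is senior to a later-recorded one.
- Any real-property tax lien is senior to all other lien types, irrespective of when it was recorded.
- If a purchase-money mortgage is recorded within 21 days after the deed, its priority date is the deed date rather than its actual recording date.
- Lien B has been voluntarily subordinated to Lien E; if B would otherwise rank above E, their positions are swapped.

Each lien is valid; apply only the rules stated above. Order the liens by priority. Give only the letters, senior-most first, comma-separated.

E, C, F, B, A, D

Effective dates after the stated exceptions: D was recorded 56 days after the deed, outside the 21-day window, so it keeps its recording date.
E is a real-property tax lien, so it outranks all other liens regardless of date.
Remaining liens by effective date: C (Jun 23, 2020), F (Jan 12, 2022), B (Mar 31, 2022), A (Jun 8, 2022), D (Dec 8, 2022).
B is already junior to E, so the subordination agreement changes nothing.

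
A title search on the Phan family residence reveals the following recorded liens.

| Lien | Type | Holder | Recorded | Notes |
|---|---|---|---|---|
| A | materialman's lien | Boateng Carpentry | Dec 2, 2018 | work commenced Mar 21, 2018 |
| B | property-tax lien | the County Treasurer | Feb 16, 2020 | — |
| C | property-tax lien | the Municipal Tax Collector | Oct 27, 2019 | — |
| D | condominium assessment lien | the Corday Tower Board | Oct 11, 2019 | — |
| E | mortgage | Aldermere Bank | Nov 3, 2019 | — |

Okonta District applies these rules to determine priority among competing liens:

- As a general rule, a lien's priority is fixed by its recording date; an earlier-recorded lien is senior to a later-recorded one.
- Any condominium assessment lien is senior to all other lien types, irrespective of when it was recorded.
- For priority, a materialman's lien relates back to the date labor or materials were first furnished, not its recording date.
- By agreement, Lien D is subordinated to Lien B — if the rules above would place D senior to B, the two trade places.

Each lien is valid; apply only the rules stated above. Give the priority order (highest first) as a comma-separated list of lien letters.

First, effective dates: A is treated as recorded Mar 21, 2018, the work-commencement date.
As a condominium assessment lien, D is senior to every other lien.
Remaining liens by effective date: A (Mar 21, 2018), C (Oct 27, 2019), E (Nov 3, 2019), B (Feb 16, 2020).
D is senior to B before the subordination, so the two trade places.

B, A, C, E, D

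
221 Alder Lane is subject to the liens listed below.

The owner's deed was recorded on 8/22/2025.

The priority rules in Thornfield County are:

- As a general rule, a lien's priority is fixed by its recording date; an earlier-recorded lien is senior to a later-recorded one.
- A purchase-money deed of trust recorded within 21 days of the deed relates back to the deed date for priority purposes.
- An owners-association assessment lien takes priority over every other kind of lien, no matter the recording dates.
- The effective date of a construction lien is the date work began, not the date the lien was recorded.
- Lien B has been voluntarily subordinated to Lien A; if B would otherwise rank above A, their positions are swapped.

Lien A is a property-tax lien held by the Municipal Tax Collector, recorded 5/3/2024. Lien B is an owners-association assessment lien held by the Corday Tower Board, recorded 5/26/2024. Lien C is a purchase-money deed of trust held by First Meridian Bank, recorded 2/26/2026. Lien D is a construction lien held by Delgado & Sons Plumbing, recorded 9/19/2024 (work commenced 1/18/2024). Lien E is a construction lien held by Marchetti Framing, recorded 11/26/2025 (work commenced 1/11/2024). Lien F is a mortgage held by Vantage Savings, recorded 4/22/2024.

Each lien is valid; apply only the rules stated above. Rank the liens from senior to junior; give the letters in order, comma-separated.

Effective dates after the stated exceptions: C was recorded 188 days after the deed, outside the 21-day window, so it keeps its recording date; D's effective date is 1/18/2024, when work began; E is treated as recorded 1/11/2024, the work-commencement date.
As an owners-association assessment lien, B is senior to every other lien.
Among the remaining liens, by effective date: E (1/11/2024), D (1/18/2024), F (4/22/2024), A (5/3/2024), C (2/26/2026).
B would otherwise be senior to A, so under the subordination agreement B and A exchange positions.

A, E, D, F, B, C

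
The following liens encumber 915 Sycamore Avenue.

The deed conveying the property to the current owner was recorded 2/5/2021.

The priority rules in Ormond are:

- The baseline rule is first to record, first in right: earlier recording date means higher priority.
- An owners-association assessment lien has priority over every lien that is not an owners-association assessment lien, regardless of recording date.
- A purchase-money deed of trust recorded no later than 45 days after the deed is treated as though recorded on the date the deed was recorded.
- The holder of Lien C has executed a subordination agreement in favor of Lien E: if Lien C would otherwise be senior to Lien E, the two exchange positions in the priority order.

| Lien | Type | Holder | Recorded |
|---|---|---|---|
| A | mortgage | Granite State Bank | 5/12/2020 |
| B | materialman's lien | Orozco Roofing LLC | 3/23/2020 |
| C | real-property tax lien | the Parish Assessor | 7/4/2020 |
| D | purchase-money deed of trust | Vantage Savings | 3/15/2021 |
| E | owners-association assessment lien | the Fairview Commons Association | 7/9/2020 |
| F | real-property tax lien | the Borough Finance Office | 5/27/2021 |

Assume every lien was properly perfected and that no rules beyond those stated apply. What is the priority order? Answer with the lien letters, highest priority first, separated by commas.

E, B, A, C, D, F

First, effective dates: D was recorded within the 45-day window, so its effective date is the deed date 2/5/2021.
E is an owners-association assessment lien, so it outranks all other liens regardless of date.
Remaining liens by effective date: B (3/23/2020), A (5/12/2020), C (7/4/2020), D (2/5/2021), F (5/27/2021).
C is already junior to E, so the subordination agreement changes nothing.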